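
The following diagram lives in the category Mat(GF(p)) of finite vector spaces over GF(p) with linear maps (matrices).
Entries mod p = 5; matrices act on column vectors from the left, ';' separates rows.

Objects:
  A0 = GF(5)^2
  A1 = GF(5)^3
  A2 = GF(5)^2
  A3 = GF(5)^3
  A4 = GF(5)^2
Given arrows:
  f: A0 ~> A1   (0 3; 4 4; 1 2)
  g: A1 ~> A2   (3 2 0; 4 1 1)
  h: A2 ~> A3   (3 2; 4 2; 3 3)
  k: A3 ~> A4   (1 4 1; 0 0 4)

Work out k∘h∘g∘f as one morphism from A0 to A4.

Answer: (1 3; 1 0)

Work:
  e0=[1,0] f~>[0,4,1] g~>[3,0] h~>[4,2,4] k~>[1,1]
  e1=[0,1] f~>[3,4,2] g~>[2,3] h~>[2,4,0] k~>[3,0]
result: (1 3; 1 0)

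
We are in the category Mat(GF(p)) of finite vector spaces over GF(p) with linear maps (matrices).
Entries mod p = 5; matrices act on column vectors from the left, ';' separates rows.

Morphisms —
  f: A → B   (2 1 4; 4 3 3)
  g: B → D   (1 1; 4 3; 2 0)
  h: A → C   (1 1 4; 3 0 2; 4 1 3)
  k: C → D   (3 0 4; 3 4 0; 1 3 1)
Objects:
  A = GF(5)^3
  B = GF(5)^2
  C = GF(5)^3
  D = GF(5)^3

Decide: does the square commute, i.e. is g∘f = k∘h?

Answer: DOES NOT COMMUTE

Trace:
Path 1 = f;g:
  e0=(1,0,0) f→(2,4) g→(1,0,4)
  e1=(0,1,0) f→(1,3) g→(4,3,2)
  e2=(0,0,1) f→(4,3) g→(2,0,3)
  composite₁ = (1 4 2; 0 3 0; 4 2 3)
Path 2 = h;k:
  e0=(1,0,0) h→(1,3,4) k→(4,0,4)
  e1=(0,1,0) h→(1,0,1) k→(2,3,2)
  e2=(0,0,1) h→(4,2,3) k→(4,0,3)
  composite₂ = (4 2 4; 0 3 0; 4 2 3)
Equal? differ; not commutative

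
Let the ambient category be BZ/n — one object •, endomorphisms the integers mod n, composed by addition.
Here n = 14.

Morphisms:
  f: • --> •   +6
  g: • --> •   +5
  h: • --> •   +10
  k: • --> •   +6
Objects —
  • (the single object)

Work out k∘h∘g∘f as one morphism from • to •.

Answer: +13

Work:
  0 +6≡6 +5≡11 +10≡7 +6≡13  (mod 14)
composite: +13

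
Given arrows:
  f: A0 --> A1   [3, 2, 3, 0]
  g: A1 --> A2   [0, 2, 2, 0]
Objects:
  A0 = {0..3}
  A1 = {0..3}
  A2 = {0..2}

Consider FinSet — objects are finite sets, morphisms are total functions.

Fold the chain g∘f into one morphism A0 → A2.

  0 f-->3 g-->0
  1 f-->2 g-->2
  2 f-->3 g-->0
  3 f-->0 g-->0
result: [0, 2, 0, 0]

Answer: [0, 2, 0, 0]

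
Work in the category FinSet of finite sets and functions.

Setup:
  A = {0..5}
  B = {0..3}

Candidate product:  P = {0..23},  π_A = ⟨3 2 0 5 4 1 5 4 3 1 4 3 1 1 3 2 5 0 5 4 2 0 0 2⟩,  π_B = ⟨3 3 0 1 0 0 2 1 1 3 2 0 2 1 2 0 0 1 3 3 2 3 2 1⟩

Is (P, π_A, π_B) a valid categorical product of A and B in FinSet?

|A|·|B| = 6·4 = 24;  |P| = 24
Check the pairing map k ↦ (π_A(k), π_B(k)):
  0 ↦ (3,3)
  1 ↦ (2,3)
  2 ↦ (0,0)
  3 ↦ (5,1)
  4 ↦ (4,0)
  5 ↦ (1,0)
  6 ↦ (5,2)
  7 ↦ (4,1)
  8 ↦ (3,1)
  9 ↦ (1,3)
  10 ↦ (4,2)
  11 ↦ (3,0)
  12 ↦ (1,2)
  13 ↦ (1,1)
  14 ↦ (3,2)
  15 ↦ (2,0)
  16 ↦ (5,0)
  17 ↦ (0,1)
  18 ↦ (5,3)
  19 ↦ (4,3)
  20 ↦ (2,2)
  21 ↦ (0,3)
  22 ↦ (0,2)
  23 ↦ (2,1)
distinct pairs in image: 24 / 24 needed
  → bijection onto A×B; projections well-typed.

Answer: VALID PRODUCT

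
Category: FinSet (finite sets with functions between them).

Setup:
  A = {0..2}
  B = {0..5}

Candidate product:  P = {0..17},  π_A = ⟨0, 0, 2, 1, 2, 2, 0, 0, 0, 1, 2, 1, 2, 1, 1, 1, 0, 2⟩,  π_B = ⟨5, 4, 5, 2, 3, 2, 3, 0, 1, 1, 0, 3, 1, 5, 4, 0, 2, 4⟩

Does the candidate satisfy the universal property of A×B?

|A|·|B| = 3·6 = 18;  |P| = 18
Check the pairing map k ↦ (π_A(k), π_B(k)):
  0 : (0,5)
  1 : (0,4)
  2 : (2,5)
  3 : (1,2)
  4 : (2,3)
  5 : (2,2)
  6 : (0,3)
  7 : (0,0)
  8 : (0,1)
  9 : (1,1)
  10 : (2,0)
  11 : (1,3)
  12 : (2,1)
  13 : (1,5)
  14 : (1,4)
  15 : (1,0)
  16 : (0,2)
  17 : (2,4)
distinct pairs in image: 18 / 18 needed
  → bijection onto A×B; projections well-typed.

Answer: VALID PRODUCT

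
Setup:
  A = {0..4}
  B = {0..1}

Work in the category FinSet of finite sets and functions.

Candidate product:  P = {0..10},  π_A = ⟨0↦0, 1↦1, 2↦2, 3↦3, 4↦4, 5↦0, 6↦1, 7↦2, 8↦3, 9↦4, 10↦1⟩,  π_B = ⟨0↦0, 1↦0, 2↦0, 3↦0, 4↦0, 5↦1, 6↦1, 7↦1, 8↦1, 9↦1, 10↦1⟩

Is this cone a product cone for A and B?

|A|·|B| = 5·2 = 10;  |P| = 11
  → cardinalities differ; no bijection possible.

Answer: NOT A VALID PRODUCT — |P|=11 ≠ |A|·|B|=10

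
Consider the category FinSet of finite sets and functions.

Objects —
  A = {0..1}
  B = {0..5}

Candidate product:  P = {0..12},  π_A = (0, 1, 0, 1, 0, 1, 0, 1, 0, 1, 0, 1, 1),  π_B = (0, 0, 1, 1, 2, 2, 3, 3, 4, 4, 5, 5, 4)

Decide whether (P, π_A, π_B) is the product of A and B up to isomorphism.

Answer: NOT A VALID PRODUCT — |P|=13 ≠ |A|·|B|=12

Trace:
|A|·|B| = 2·6 = 12;  |P| = 13
  → cardinalities differ; no bijection possible.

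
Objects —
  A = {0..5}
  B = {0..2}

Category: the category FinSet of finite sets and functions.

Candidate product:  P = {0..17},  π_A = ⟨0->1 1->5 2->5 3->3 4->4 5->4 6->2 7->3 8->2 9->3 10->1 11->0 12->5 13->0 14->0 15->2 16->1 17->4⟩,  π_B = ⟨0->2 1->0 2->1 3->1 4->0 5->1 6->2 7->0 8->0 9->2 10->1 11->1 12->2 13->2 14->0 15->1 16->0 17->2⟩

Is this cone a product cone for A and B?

Answer: VALID PRODUCT

Work:
|A|·|B| = 6·3 = 18;  |P| = 18
Check the pairing map k ↦ (π_A(k), π_B(k)):
  0 -> (1,2)
  1 -> (5,0)
  2 -> (5,1)
  3 -> (3,1)
  4 -> (4,0)
  5 -> (4,1)
  6 -> (2,2)
  7 -> (3,0)
  8 -> (2,0)
  9 -> (3,2)
  10 -> (1,1)
  11 -> (0,1)
  12 -> (5,2)
  13 -> (0,2)
  14 -> (0,0)
  15 -> (2,1)
  16 -> (1,0)
  17 -> (4,2)
distinct pairs in image: 18 / 18 needed
  → bijection onto A×B; projections well-typed.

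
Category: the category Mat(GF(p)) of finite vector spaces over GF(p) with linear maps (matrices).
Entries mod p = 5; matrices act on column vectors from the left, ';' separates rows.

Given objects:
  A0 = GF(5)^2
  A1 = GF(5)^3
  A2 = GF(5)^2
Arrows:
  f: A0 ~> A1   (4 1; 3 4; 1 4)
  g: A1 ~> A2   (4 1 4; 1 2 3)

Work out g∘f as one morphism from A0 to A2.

  e0=(1,0) f~>(4,3,1) g~>(3,3)
  e1=(0,1) f~>(1,4,4) g~>(4,1)
⟦path⟧: (3 4; 3 1)

Answer: (3 4; 3 1)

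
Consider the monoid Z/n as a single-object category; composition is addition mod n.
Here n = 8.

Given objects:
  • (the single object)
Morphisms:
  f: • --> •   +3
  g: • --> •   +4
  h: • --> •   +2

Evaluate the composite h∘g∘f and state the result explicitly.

Answer: +1

Derivation:
  0 +3≡3 +4≡7 +2≡1  (mod 8)
composite: +1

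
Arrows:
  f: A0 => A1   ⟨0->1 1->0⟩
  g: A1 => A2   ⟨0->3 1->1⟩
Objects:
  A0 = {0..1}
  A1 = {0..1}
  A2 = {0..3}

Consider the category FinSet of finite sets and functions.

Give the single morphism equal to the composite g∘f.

Answer: ⟨0->1 1->3⟩

Derivation:
  0 f=>1 g=>1
  1 f=>0 g=>3
result: ⟨0->1 1->3⟩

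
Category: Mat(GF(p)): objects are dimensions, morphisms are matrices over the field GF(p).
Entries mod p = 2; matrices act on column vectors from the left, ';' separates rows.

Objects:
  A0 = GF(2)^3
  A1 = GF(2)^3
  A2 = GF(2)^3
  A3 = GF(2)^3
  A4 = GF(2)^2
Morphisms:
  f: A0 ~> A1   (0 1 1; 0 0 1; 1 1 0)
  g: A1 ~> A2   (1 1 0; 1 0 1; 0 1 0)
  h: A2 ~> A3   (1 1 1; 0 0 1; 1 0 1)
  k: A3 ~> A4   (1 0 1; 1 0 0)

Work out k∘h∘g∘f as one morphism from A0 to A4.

Answer: (1 0 1; 1 1 0)

Derivation:
  e0=⟨1,0,0⟩ f~>⟨0,0,1⟩ g~>⟨0,1,0⟩ h~>⟨1,0,0⟩ k~>⟨1,1⟩
  e1=⟨0,1,0⟩ f~>⟨1,0,1⟩ g~>⟨1,0,0⟩ h~>⟨1,0,1⟩ k~>⟨0,1⟩
  e2=⟨0,0,1⟩ f~>⟨1,1,0⟩ g~>⟨0,1,1⟩ h~>⟨0,1,1⟩ k~>⟨1,0⟩
⟦path⟧: (1 0 1; 1 1 0)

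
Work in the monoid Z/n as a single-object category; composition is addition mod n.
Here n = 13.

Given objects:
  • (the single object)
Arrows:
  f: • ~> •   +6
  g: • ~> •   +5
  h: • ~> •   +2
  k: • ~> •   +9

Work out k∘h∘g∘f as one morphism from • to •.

Answer: +9

Derivation:
  0 +6≡6 +5≡11 +2≡0 +9≡9  (mod 13)
composite: +9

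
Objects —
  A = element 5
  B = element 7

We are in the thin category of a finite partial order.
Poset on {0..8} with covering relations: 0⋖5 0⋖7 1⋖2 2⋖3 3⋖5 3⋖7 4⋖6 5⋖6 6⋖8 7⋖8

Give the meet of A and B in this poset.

Common predecessors of 5,7: {0,1,2,3}
  maximal lower bounds 0 and 3 are incomparable: neither 0<=3 nor 3<=0
→ no greatest lower bound exists

Answer: NO MEET EXISTS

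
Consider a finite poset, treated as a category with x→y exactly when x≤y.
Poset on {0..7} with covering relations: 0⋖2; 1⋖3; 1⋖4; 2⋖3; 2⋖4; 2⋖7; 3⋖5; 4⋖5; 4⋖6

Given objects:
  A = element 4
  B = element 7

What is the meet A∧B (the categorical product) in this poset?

Common predecessors of 4,7: {0,2}
  0 ≤ 2
  2 ≤ 2
glb = 2

Answer: A∧B = 2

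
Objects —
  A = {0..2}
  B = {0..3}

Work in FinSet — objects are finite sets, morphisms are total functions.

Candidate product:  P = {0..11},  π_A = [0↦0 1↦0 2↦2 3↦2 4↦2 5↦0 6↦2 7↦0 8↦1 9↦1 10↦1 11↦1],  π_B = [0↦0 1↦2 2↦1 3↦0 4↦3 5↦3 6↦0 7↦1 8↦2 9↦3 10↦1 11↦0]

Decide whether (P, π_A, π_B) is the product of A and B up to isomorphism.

Answer: NOT A VALID PRODUCT — duplicate pair at indices 6,3

Trace:
|A|·|B| = 3·4 = 12;  |P| = 12
Check the pairing map k ↦ (π_A(k), π_B(k)):
  0 ↦ (0,0)
  1 ↦ (0,2)
  2 ↦ (2,1)
  3 ↦ (2,0)
  4 ↦ (2,3)
  5 ↦ (0,3)
  6 ↦ (2,0)  ✗ repeats pair of k=3
  7 ↦ (0,1)
  8 ↦ (1,2)
  9 ↦ (1,3)
  10 ↦ (1,1)
  11 ↦ (1,0)
distinct pairs in image: 11 / 12 needed
  → (2,0) hit at k=3 and k=6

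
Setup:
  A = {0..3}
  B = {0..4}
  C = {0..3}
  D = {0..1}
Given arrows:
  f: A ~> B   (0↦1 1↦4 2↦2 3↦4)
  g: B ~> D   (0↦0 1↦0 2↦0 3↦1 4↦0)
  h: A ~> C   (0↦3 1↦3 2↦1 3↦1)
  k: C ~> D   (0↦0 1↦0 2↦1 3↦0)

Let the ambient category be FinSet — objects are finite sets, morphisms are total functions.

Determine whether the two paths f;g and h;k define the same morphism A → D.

Answer: COMMUTES

Trace:
1) trace f;g:
  0 f~>1 g~>0
  1 f~>4 g~>0
  2 f~>2 g~>0
  3 f~>4 g~>0
  ⟦path⟧₁ = (0↦0 1↦0 2↦0 3↦0)
2) trace h;k:
  0 h~>3 k~>0
  1 h~>3 k~>0
  2 h~>1 k~>0
  3 h~>1 k~>0
  ⟦path⟧₂ = (0↦0 1↦0 2↦0 3↦0)
Equal? equal; square commutes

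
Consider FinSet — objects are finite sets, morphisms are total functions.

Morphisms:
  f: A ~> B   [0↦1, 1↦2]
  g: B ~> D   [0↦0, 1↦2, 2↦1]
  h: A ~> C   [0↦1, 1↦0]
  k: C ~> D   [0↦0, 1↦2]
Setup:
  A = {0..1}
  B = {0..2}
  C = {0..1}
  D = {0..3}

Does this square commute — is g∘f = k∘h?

Answer: DOES NOT COMMUTE

Work:
1) trace f;g:
  0 f~>1 g~>2
  1 f~>2 g~>1
  result₁ = [0↦2, 1↦1]
2) trace h;k:
  0 h~>1 k~>2
  1 h~>0 k~>0
  result₂ = [0↦2, 1↦0]
Equal? NO — does not commute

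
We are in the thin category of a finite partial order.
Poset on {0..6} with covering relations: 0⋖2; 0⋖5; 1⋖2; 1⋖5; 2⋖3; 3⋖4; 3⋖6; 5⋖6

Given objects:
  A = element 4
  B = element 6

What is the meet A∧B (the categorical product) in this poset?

Answer: A∧B = 3

Derivation:
{x : x<=A ∧ x<=B} = {0,1,2,3}  (A=4, B=6)
  0 <= 3
  1 <= 3
  2 <= 3
  3 <= 3
glb = 3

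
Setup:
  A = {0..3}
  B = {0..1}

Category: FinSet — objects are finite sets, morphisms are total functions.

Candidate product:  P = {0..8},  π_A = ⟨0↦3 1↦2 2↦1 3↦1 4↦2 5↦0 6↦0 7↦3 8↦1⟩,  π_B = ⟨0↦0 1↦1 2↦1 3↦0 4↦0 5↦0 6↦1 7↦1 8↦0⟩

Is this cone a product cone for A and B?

Answer: NOT A VALID PRODUCT — |P|=9 ≠ |A|·|B|=8

Derivation:
|A|·|B| = 4·2 = 8;  |P| = 9
  → cardinalities differ; no bijection possible.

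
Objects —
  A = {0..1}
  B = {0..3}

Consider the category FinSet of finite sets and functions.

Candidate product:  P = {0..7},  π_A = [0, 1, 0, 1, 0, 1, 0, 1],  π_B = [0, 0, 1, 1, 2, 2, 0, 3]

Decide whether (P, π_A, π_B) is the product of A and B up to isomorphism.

Answer: NOT A VALID PRODUCT — duplicate pair at indices 0,6

Work:
|A|·|B| = 2·4 = 8;  |P| = 8
Check the pairing map k ↦ (π_A(k), π_B(k)):
  0 : (0,0)
  1 : (1,0)
  2 : (0,1)
  3 : (1,1)
  4 : (0,2)
  5 : (1,2)
  6 : (0,0)  ✗ repeats pair of k=0
  7 : (1,3)
distinct pairs in image: 7 / 8 needed
  → (0,0) hit at k=0 and k=6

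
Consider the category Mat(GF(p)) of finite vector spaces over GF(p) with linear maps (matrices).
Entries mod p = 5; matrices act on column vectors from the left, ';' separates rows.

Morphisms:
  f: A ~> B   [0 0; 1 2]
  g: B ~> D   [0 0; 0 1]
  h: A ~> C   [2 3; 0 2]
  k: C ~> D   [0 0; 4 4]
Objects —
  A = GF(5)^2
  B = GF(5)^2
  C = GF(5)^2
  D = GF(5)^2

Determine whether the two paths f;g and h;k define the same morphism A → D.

Answer: DOES NOT COMMUTE

Trace:
Along f;g (path 1):
  e0=[1,0] f~>[0,1] g~>[0,1]
  e1=[0,1] f~>[0,2] g~>[0,2]
  ⟦path⟧₁ = [0 0; 1 2]
Along h;k (path 2):
  e0=[1,0] h~>[2,0] k~>[0,3]
  e1=[0,1] h~>[3,2] k~>[0,0]
  ⟦path⟧₂ = [0 0; 3 0]
Equal? distinct morphisms ✗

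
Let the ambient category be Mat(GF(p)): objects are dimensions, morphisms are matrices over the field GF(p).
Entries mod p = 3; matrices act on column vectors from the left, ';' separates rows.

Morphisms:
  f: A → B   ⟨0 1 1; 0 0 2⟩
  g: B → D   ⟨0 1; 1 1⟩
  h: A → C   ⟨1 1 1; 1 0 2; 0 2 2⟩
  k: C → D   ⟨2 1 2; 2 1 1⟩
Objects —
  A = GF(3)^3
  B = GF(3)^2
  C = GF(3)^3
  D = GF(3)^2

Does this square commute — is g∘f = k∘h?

Path 1 = f;g:
  e0=⟨1,0,0⟩ f→⟨0,0⟩ g→⟨0,0⟩
  e1=⟨0,1,0⟩ f→⟨1,0⟩ g→⟨0,1⟩
  e2=⟨0,0,1⟩ f→⟨1,2⟩ g→⟨2,0⟩
  result₁ = ⟨0 0 2; 0 1 0⟩
Path 2 = h;k:
  e0=⟨1,0,0⟩ h→⟨1,1,0⟩ k→⟨0,0⟩
  e1=⟨0,1,0⟩ h→⟨1,0,2⟩ k→⟨0,1⟩
  e2=⟨0,0,1⟩ h→⟨1,2,2⟩ k→⟨2,0⟩
  result₂ = ⟨0 0 2; 0 1 0⟩
Equal? YES — commutes

Answer: COMMUTES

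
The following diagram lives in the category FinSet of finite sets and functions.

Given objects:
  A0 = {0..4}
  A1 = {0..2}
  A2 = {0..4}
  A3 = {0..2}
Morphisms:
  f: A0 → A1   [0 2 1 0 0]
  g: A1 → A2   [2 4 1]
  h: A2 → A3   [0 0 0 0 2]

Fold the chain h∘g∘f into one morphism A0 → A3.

Answer: [0 0 2 0 0]

Trace:
  0 f→0 g→2 h→0
  1 f→2 g→1 h→0
  2 f→1 g→4 h→2
  3 f→0 g→2 h→0
  4 f→0 g→2 h→0
result: [0 0 2 0 0]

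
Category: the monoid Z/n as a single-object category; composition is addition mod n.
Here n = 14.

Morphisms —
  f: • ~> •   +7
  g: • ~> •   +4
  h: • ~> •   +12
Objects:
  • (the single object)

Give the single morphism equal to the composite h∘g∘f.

Answer: +9

Work:
  0 +7≡7 +4≡11 +12≡9  (mod 14)
⟦path⟧: +9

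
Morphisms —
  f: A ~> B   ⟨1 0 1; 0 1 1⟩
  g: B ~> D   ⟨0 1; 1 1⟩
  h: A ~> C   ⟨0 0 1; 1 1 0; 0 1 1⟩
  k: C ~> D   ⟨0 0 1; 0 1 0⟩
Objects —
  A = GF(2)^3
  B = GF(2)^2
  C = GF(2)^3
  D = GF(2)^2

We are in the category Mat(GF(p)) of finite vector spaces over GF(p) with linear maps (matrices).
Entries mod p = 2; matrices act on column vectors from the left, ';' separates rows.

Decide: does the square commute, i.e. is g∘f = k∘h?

Answer: COMMUTES

Work:
Along f;g (path 1):
  e0=(1,0,0) f~>(1,0) g~>(0,1)
  e1=(0,1,0) f~>(0,1) g~>(1,1)
  e2=(0,0,1) f~>(1,1) g~>(1,0)
  composite₁ = ⟨0 1 1; 1 1 0⟩
Along h;k (path 2):
  e0=(1,0,0) h~>(0,1,0) k~>(0,1)
  e1=(0,1,0) h~>(0,1,1) k~>(1,1)
  e2=(0,0,1) h~>(1,0,1) k~>(1,0)
  composite₂ = ⟨0 1 1; 1 1 0⟩
Equal? equal; square commutes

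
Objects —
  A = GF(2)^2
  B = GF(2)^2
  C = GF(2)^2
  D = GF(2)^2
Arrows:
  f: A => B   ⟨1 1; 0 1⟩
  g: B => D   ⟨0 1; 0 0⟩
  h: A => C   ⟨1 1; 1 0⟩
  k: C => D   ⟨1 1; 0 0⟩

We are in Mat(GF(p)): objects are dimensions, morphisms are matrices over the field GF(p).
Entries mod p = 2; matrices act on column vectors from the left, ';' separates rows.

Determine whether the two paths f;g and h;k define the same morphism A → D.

Answer: COMMUTES

Work:
1) trace f;g:
  e0=[1,0] f=>[1,0] g=>[0,0]
  e1=[0,1] f=>[1,1] g=>[1,0]
  ⟦path⟧₁ = ⟨0 1; 0 0⟩
2) trace h;k:
  e0=[1,0] h=>[1,1] k=>[0,0]
  e1=[0,1] h=>[1,0] k=>[1,0]
  ⟦path⟧₂ = ⟨0 1; 0 0⟩
Equal? equal; square commutes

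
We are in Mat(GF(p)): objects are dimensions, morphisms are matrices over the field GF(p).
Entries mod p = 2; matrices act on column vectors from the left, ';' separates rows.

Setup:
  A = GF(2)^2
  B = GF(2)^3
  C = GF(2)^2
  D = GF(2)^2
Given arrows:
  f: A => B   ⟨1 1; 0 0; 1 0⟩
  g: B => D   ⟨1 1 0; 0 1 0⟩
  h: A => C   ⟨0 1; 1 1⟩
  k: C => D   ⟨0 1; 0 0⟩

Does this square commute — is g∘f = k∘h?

Answer: COMMUTES

Work:
1) trace f;g:
  e0=[1,0] f=>[1,0,1] g=>[1,0]
  e1=[0,1] f=>[1,0,0] g=>[1,0]
  ⟦path⟧₁ = ⟨1 1; 0 0⟩
2) trace h;k:
  e0=[1,0] h=>[0,1] k=>[1,0]
  e1=[0,1] h=>[1,1] k=>[1,0]
  ⟦path⟧₂ = ⟨1 1; 0 0⟩
Equal? same morphism ✓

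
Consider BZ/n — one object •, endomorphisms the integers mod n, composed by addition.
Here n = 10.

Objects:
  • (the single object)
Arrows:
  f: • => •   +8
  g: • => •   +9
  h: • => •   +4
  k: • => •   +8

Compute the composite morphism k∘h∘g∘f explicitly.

  0 +8≡8 +9≡7 +4≡1 +8≡9  (mod 10)
⟦path⟧: +9

Answer: +9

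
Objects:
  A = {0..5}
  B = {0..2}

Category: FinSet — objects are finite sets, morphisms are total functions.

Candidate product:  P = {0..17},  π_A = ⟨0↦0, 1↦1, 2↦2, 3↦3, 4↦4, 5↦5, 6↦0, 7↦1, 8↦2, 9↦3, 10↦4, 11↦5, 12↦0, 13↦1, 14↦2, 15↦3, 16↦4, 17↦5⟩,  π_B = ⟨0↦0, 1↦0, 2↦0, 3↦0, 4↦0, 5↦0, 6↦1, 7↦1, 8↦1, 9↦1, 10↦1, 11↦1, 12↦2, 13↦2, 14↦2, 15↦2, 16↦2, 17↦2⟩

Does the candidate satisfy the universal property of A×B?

Answer: VALID PRODUCT

Derivation:
|A|·|B| = 6·3 = 18;  |P| = 18
Check the pairing map k ↦ (π_A(k), π_B(k)):
  0 ↦ (0,0)
  1 ↦ (1,0)
  2 ↦ (2,0)
  3 ↦ (3,0)
  4 ↦ (4,0)
  5 ↦ (5,0)
  6 ↦ (0,1)
  7 ↦ (1,1)
  8 ↦ (2,1)
  9 ↦ (3,1)
  10 ↦ (4,1)
  11 ↦ (5,1)
  12 ↦ (0,2)
  13 ↦ (1,2)
  14 ↦ (2,2)
  15 ↦ (3,2)
  16 ↦ (4,2)
  17 ↦ (5,2)
distinct pairs in image: 18 / 18 needed
  → bijection onto A×B; projections well-typed.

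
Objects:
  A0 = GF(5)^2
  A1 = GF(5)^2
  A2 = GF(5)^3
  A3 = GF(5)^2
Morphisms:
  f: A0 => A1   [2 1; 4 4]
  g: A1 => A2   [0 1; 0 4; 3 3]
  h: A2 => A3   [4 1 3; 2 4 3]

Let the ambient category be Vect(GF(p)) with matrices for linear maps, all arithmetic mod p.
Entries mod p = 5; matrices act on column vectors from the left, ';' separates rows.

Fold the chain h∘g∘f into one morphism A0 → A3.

  e0=(1,0) f=>(2,4) g=>(4,1,3) h=>(1,1)
  e1=(0,1) f=>(1,4) g=>(4,1,0) h=>(2,2)
result: [1 2; 1 2]

Answer: [1 2; 1 2]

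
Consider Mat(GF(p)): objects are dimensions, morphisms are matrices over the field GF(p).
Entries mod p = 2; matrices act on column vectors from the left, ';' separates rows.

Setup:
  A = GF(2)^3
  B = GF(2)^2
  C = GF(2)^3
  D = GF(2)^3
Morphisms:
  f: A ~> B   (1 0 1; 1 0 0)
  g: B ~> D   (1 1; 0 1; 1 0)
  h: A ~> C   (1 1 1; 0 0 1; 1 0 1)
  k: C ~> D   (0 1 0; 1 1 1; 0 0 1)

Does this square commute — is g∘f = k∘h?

1) trace f;g:
  e0=[1,0,0] f~>[1,1] g~>[0,1,1]
  e1=[0,1,0] f~>[0,0] g~>[0,0,0]
  e2=[0,0,1] f~>[1,0] g~>[1,0,1]
  composite₁ = (0 0 1; 1 0 0; 1 0 1)
2) trace h;k:
  e0=[1,0,0] h~>[1,0,1] k~>[0,0,1]
  e1=[0,1,0] h~>[1,0,0] k~>[0,1,0]
  e2=[0,0,1] h~>[1,1,1] k~>[1,1,1]
  composite₂ = (0 0 1; 0 1 1; 1 0 1)
Equal? NO — does not commute

Answer: DOES NOT COMMUTE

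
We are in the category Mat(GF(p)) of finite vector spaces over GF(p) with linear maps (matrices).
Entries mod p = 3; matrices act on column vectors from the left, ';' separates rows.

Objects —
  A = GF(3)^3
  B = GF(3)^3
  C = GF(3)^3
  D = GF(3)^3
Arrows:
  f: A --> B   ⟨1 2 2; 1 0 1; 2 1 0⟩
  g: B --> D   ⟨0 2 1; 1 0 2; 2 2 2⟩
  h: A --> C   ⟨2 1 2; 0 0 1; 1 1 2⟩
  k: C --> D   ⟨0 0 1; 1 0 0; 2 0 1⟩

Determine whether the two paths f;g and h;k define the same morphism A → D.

Answer: COMMUTES

Derivation:
Path 1 = f;g:
  e0=(1,0,0) f-->(1,1,2) g-->(1,2,2)
  e1=(0,1,0) f-->(2,0,1) g-->(1,1,0)
  e2=(0,0,1) f-->(2,1,0) g-->(2,2,0)
  ⟦path⟧₁ = ⟨1 1 2; 2 1 2; 2 0 0⟩
Path 2 = h;k:
  e0=(1,0,0) h-->(2,0,1) k-->(1,2,2)
  e1=(0,1,0) h-->(1,0,1) k-->(1,1,0)
  e2=(0,0,1) h-->(2,1,2) k-->(2,2,0)
  ⟦path⟧₂ = ⟨1 1 2; 2 1 2; 2 0 0⟩
Equal? same morphism ✓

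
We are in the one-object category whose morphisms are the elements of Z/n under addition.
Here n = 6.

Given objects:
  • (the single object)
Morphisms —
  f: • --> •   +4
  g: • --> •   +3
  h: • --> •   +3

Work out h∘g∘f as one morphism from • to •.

Answer: +4

Trace:
  0 +4≡4 +3≡1 +3≡4  (mod 6)
⟦path⟧: +4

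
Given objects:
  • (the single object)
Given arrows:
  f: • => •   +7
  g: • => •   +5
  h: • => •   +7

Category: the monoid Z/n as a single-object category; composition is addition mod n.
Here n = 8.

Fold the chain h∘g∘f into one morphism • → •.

  0 +7≡7 +5≡4 +7≡3  (mod 8)
result: +3

Answer: +3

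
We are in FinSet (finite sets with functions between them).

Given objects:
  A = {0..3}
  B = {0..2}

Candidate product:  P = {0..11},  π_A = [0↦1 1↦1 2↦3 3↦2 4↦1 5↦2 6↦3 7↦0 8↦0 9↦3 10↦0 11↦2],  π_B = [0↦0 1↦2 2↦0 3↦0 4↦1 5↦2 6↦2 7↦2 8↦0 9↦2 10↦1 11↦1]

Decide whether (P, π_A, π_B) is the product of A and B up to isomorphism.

Answer: NOT A VALID PRODUCT — duplicate pair at indices 6,9

Derivation:
|A|·|B| = 4·3 = 12;  |P| = 12
Check the pairing map k ↦ (π_A(k), π_B(k)):
  0 ↦ (1,0)
  1 ↦ (1,2)
  2 ↦ (3,0)
  3 ↦ (2,0)
  4 ↦ (1,1)
  5 ↦ (2,2)
  6 ↦ (3,2)
  7 ↦ (0,2)
  8 ↦ (0,0)
  9 ↦ (3,2)  ✗ repeats pair of k=6
  10 ↦ (0,1)
  11 ↦ (2,1)
distinct pairs in image: 11 / 12 needed
  → (3,2) hit at k=6 and k=9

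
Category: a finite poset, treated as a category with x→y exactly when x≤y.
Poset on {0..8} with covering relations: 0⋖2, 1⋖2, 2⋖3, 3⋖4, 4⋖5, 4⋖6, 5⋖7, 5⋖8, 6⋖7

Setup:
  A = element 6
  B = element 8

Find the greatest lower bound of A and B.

Answer: A∧B = 4

Derivation:
Common predecessors of 6,8: {0,1,2,3,4}
  0 ≤ 4
  1 ≤ 4
  2 ≤ 4
  3 ≤ 4
  4 ≤ 4
glb = 4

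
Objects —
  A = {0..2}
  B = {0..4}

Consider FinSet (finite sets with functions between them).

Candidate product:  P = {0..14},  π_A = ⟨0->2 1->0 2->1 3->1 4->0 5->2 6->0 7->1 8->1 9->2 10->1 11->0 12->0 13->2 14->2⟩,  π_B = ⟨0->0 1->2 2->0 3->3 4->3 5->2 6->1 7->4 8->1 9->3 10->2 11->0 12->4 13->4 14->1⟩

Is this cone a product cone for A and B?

Answer: VALID PRODUCT

Trace:
|A|·|B| = 3·5 = 15;  |P| = 15
Check the pairing map k ↦ (π_A(k), π_B(k)):
  0 -> (2,0)
  1 -> (0,2)
  2 -> (1,0)
  3 -> (1,3)
  4 -> (0,3)
  5 -> (2,2)
  6 -> (0,1)
  7 -> (1,4)
  8 -> (1,1)
  9 -> (2,3)
  10 -> (1,2)
  11 -> (0,0)
  12 -> (0,4)
  13 -> (2,4)
  14 -> (2,1)
distinct pairs in image: 15 / 15 needed
  → bijection onto A×B; projections well-typed.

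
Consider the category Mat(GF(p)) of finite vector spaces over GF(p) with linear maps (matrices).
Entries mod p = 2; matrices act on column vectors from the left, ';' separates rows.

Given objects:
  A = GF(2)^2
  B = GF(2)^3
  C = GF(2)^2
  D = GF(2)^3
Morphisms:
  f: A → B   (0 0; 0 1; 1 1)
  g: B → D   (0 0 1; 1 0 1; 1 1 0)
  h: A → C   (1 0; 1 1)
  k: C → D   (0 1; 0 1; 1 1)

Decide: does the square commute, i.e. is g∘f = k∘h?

Along f;g (path 1):
  e0=⟨1,0⟩ f→⟨0,0,1⟩ g→⟨1,1,0⟩
  e1=⟨0,1⟩ f→⟨0,1,1⟩ g→⟨1,1,1⟩
  result₁ = (1 1; 1 1; 0 1)
Along h;k (path 2):
  e0=⟨1,0⟩ h→⟨1,1⟩ k→⟨1,1,0⟩
  e1=⟨0,1⟩ h→⟨0,1⟩ k→⟨1,1,1⟩
  result₂ = (1 1; 1 1; 0 1)
Equal? YES — commutes

Answer: COMMUTES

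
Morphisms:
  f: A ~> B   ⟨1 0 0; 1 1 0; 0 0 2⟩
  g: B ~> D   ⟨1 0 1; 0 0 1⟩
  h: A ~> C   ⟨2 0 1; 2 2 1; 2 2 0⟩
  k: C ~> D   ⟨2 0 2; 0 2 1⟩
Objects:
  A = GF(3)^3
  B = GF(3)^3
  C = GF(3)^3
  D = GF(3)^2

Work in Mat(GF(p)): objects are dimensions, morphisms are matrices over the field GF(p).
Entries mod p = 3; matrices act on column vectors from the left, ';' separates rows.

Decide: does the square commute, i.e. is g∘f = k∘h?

Answer: DOES NOT COMMUTE

Work:
1) trace f;g:
  e0=⟨1,0,0⟩ f~>⟨1,1,0⟩ g~>⟨1,0⟩
  e1=⟨0,1,0⟩ f~>⟨0,1,0⟩ g~>⟨0,0⟩
  e2=⟨0,0,1⟩ f~>⟨0,0,2⟩ g~>⟨2,2⟩
  result₁ = ⟨1 0 2; 0 0 2⟩
2) trace h;k:
  e0=⟨1,0,0⟩ h~>⟨2,2,2⟩ k~>⟨2,0⟩
  e1=⟨0,1,0⟩ h~>⟨0,2,2⟩ k~>⟨1,0⟩
  e2=⟨0,0,1⟩ h~>⟨1,1,0⟩ k~>⟨2,2⟩
  result₂ = ⟨2 1 2; 0 0 2⟩
Equal? NO — does not commute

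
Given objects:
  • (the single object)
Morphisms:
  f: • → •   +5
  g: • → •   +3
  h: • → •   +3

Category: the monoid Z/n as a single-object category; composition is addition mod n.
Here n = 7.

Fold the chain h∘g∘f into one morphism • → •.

  0 +5≡5 +3≡1 +3≡4  (mod 7)
composite: +4

Answer: +4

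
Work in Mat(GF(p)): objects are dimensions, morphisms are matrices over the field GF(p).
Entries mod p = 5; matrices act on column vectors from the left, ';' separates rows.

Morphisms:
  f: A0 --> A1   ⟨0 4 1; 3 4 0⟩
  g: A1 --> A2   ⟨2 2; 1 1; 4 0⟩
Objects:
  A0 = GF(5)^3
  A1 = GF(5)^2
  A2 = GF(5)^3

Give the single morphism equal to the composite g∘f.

Answer: ⟨1 1 2; 3 3 1; 0 1 4⟩

Derivation:
  e0=[1,0,0] f-->[0,3] g-->[1,3,0]
  e1=[0,1,0] f-->[4,4] g-->[1,3,1]
  e2=[0,0,1] f-->[1,0] g-->[2,1,4]
result: ⟨1 1 2; 3 3 1; 0 1 4⟩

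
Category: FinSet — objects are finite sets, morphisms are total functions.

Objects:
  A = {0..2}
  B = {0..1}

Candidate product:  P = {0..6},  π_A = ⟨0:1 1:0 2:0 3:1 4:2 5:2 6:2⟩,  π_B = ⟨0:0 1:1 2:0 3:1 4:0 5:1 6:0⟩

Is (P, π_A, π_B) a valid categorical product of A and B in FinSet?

Answer: NOT A VALID PRODUCT — |P|=7 ≠ |A|·|B|=6

Derivation:
|A|·|B| = 3·2 = 6;  |P| = 7
  → cardinalities differ; no bijection possible.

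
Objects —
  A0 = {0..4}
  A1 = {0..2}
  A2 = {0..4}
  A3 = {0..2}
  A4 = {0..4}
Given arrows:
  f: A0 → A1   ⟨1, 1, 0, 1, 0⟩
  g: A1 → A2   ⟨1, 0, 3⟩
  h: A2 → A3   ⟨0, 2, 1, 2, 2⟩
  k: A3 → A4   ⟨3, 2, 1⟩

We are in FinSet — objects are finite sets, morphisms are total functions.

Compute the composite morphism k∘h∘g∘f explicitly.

Answer: ⟨3, 3, 1, 3, 1⟩

Derivation:
  0 f→1 g→0 h→0 k→3
  1 f→1 g→0 h→0 k→3
  2 f→0 g→1 h→2 k→1
  3 f→1 g→0 h→0 k→3
  4 f→0 g→1 h→2 k→1
result: ⟨3, 3, 1, 3, 1⟩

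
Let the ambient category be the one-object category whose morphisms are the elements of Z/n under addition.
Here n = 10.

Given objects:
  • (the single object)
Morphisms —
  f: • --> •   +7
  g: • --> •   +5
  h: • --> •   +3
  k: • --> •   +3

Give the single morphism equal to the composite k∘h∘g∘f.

  0 +7≡7 +5≡2 +3≡5 +3≡8  (mod 10)
composite: +8

Answer: +8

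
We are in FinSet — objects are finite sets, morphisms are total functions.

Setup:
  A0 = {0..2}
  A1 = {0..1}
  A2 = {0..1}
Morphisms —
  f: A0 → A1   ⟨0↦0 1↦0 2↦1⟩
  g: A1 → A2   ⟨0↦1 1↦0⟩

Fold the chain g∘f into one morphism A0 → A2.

  0 f→0 g→1
  1 f→0 g→1
  2 f→1 g→0
result: ⟨0↦1 1↦1 2↦0⟩

Answer: ⟨0↦1 1↦1 2↦0⟩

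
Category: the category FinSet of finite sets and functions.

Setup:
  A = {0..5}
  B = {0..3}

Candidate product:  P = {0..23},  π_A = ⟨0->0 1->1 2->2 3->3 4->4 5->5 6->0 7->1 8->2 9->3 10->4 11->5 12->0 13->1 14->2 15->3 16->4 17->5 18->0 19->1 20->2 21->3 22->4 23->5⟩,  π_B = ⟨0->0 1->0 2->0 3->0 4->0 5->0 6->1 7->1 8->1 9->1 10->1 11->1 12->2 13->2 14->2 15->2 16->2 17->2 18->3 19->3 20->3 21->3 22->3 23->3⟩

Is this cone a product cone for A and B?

|A|·|B| = 6·4 = 24;  |P| = 24
Check the pairing map k ↦ (π_A(k), π_B(k)):
  0 -> (0,0)
  1 -> (1,0)
  2 -> (2,0)
  3 -> (3,0)
  4 -> (4,0)
  5 -> (5,0)
  6 -> (0,1)
  7 -> (1,1)
  8 -> (2,1)
  9 -> (3,1)
  10 -> (4,1)
  11 -> (5,1)
  12 -> (0,2)
  13 -> (1,2)
  14 -> (2,2)
  15 -> (3,2)
  16 -> (4,2)
  17 -> (5,2)
  18 -> (0,3)
  19 -> (1,3)
  20 -> (2,3)
  21 -> (3,3)
  22 -> (4,3)
  23 -> (5,3)
distinct pairs in image: 24 / 24 needed
  → bijection onto A×B; projections well-typed.

Answer: VALID PRODUCT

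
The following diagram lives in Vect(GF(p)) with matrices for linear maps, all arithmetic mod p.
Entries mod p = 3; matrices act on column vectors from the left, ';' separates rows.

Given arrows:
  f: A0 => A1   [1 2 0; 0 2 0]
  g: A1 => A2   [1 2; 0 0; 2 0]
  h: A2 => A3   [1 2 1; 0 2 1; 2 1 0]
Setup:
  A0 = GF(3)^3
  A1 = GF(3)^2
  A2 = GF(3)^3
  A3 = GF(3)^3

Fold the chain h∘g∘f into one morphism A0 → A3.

  e0=(1,0,0) f=>(1,0) g=>(1,0,2) h=>(0,2,2)
  e1=(0,1,0) f=>(2,2) g=>(0,0,1) h=>(1,1,0)
  e2=(0,0,1) f=>(0,0) g=>(0,0,0) h=>(0,0,0)
⟦path⟧: [0 1 0; 2 1 0; 2 0 0]

Answer: [0 1 0; 2 1 0; 2 0 0]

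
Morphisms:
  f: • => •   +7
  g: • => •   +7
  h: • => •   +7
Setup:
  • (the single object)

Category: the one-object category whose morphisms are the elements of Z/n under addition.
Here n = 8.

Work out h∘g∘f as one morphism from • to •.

Answer: +5

Derivation:
  0 +7≡7 +7≡6 +7≡5  (mod 8)
composite: +5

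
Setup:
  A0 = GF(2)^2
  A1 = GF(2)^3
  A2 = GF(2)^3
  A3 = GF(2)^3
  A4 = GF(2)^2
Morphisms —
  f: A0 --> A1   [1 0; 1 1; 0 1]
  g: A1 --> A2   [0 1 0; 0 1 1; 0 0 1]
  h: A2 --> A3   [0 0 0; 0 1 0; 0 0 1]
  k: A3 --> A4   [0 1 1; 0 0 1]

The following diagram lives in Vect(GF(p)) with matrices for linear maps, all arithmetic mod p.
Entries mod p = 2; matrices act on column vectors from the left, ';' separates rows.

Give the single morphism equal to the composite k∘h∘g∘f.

Answer: [1 1; 0 1]

Derivation:
  e0=[1,0] f-->[1,1,0] g-->[1,1,0] h-->[0,1,0] k-->[1,0]
  e1=[0,1] f-->[0,1,1] g-->[1,0,1] h-->[0,0,1] k-->[1,1]
⟦path⟧: [1 1; 0 1]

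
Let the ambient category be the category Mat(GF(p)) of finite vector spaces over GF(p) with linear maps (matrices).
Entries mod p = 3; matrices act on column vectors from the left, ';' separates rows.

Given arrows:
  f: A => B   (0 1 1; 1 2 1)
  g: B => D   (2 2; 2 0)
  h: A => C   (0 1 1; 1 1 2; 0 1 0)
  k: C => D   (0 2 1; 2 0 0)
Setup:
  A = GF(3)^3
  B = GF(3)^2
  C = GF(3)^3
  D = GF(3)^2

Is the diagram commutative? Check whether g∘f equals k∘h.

Path 1 = f;g:
  e0=(1,0,0) f=>(0,1) g=>(2,0)
  e1=(0,1,0) f=>(1,2) g=>(0,2)
  e2=(0,0,1) f=>(1,1) g=>(1,2)
  result₁ = (2 0 1; 0 2 2)
Path 2 = h;k:
  e0=(1,0,0) h=>(0,1,0) k=>(2,0)
  e1=(0,1,0) h=>(1,1,1) k=>(0,2)
  e2=(0,0,1) h=>(1,2,0) k=>(1,2)
  result₂ = (2 0 1; 0 2 2)
Equal? YES — commutes

Answer: COMMUTES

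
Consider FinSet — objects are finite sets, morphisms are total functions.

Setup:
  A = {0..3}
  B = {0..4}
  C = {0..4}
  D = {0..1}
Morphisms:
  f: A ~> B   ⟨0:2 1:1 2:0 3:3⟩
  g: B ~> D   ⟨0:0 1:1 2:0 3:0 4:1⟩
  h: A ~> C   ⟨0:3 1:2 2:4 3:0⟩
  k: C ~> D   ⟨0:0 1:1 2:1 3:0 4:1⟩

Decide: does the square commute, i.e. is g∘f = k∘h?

Answer: DOES NOT COMMUTE

Work:
Along f;g (path 1):
  0 f~>2 g~>0
  1 f~>1 g~>1
  2 f~>0 g~>0
  3 f~>3 g~>0
  result₁ = ⟨0:0 1:1 2:0 3:0⟩
Along h;k (path 2):
  0 h~>3 k~>0
  1 h~>2 k~>1
  2 h~>4 k~>1
  3 h~>0 k~>0
  result₂ = ⟨0:0 1:1 2:1 3:0⟩
Equal? differ; not commutative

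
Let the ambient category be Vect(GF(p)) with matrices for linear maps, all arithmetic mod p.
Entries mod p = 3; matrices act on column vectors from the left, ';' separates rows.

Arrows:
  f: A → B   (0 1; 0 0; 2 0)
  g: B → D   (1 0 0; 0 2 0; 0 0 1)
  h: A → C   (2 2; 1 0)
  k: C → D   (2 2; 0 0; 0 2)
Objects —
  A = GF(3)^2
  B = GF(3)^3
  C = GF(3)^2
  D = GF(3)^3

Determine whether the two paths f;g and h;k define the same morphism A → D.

Answer: COMMUTES

Derivation:
Path 1 = f;g:
  e0=⟨1,0⟩ f→⟨0,0,2⟩ g→⟨0,0,2⟩
  e1=⟨0,1⟩ f→⟨1,0,0⟩ g→⟨1,0,0⟩
  composite₁ = (0 1; 0 0; 2 0)
Path 2 = h;k:
  e0=⟨1,0⟩ h→⟨2,1⟩ k→⟨0,0,2⟩
  e1=⟨0,1⟩ h→⟨2,0⟩ k→⟨1,0,0⟩
  composite₂ = (0 1; 0 0; 2 0)
Equal? same morphism ✓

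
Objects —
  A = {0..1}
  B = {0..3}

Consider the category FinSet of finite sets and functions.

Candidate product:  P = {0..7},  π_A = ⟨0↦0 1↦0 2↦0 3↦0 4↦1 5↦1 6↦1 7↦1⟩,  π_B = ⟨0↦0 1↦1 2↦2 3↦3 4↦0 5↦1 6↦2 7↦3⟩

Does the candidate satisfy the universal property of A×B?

Answer: VALID PRODUCT

Trace:
|A|·|B| = 2·4 = 8;  |P| = 8
Check the pairing map k ↦ (π_A(k), π_B(k)):
  0 ↦ (0,0)
  1 ↦ (0,1)
  2 ↦ (0,2)
  3 ↦ (0,3)
  4 ↦ (1,0)
  5 ↦ (1,1)
  6 ↦ (1,2)
  7 ↦ (1,3)
distinct pairs in image: 8 / 8 needed
  → bijection onto A×B; projections well-typed.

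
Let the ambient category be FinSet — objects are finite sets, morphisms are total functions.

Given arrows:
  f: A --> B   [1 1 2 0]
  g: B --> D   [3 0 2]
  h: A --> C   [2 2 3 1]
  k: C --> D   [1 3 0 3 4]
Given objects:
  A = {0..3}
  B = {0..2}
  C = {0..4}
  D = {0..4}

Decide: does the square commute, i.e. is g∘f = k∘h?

Path 1 = f;g:
  0 f-->1 g-->0
  1 f-->1 g-->0
  2 f-->2 g-->2
  3 f-->0 g-->3
  result₁ = [0 0 2 3]
Path 2 = h;k:
  0 h-->2 k-->0
  1 h-->2 k-->0
  2 h-->3 k-->3
  3 h-->1 k-->3
  result₂ = [0 0 3 3]
Equal? NO — does not commute

Answer: DOES NOT COMMUTE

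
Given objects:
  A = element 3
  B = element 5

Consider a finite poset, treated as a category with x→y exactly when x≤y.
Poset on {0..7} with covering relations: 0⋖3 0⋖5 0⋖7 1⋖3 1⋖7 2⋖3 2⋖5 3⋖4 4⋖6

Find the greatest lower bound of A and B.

Answer: NO MEET EXISTS

Trace:
Common predecessors of 3,5: {0,2}
  maximal lower bounds 0 and 2 are incomparable: neither 0<=2 nor 2<=0
→ no greatest lower bound exists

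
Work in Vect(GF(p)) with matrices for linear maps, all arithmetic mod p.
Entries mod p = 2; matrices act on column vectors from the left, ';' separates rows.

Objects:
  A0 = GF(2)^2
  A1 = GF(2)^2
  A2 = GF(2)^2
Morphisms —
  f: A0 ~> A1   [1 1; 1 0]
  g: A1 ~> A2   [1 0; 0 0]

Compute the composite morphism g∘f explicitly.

Answer: [1 1; 0 0]

Derivation:
  e0=(1,0) f~>(1,1) g~>(1,0)
  e1=(0,1) f~>(1,0) g~>(1,0)
composite: [1 1; 0 0]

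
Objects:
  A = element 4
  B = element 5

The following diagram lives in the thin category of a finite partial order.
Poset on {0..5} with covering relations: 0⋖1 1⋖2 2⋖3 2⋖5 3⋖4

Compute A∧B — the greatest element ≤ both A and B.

Common predecessors of 4,5: {0,1,2}
  0 ⊑ 2
  1 ⊑ 2
  2 ⊑ 2
glb = 2

Answer: A∧B = 2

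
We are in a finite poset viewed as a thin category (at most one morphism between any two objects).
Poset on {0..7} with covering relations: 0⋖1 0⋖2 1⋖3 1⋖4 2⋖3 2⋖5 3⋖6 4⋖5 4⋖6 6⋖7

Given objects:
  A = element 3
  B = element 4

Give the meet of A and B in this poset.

Answer: A∧B = 1

Derivation:
{x : x⊑A ∧ x⊑B} = {0,1}  (A=3, B=4)
  0 ⊑ 1
  1 ⊑ 1
glb = 1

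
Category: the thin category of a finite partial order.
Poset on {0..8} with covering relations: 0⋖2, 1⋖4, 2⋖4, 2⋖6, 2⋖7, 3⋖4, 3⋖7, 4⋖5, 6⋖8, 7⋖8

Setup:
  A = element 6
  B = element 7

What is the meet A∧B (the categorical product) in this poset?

Answer: A∧B = 2

Trace:
Common predecessors of 6,7: {0,2}
  0 ≤ 2
  2 ≤ 2
glb = 2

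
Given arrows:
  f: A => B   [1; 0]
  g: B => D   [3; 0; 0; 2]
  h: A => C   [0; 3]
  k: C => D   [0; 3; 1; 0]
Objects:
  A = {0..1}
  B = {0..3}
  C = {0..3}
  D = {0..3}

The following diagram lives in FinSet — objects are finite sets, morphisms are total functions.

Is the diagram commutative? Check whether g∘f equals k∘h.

1) trace f;g:
  0 f=>1 g=>0
  1 f=>0 g=>3
  ⟦path⟧₁ = [0; 3]
2) trace h;k:
  0 h=>0 k=>0
  1 h=>3 k=>0
  ⟦path⟧₂ = [0; 0]
Equal? differ; not commutative

Answer: DOES NOT COMMUTE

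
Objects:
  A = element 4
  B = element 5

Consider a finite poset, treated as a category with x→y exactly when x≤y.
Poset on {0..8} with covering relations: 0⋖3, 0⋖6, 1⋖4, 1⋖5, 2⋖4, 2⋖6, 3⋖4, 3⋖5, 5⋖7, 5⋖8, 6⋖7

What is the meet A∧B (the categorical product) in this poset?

Lower bounds of A=4 and B=5: {0,1,3}
  maximal lower bounds 1 and 3 are incomparable: neither 1⊑3 nor 3⊑1
→ no greatest lower bound exists

Answer: NO MEET EXISTS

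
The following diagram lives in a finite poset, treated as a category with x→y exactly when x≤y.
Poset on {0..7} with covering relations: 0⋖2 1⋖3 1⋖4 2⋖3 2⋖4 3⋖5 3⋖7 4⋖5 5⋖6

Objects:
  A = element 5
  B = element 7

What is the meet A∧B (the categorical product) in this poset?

Answer: A∧B = 3

Work:
{x : x⊑A ∧ x⊑B} = {0,1,2,3}  (A=5, B=7)
  0 ⊑ 3
  1 ⊑ 3
  2 ⊑ 3
  3 ⊑ 3
glb = 3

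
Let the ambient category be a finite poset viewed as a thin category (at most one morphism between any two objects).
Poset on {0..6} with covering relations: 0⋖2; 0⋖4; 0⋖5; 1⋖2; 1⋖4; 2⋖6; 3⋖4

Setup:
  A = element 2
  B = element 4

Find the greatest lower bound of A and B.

{x : x⊑A ∧ x⊑B} = {0,1}  (A=2, B=4)
  maximal lower bounds 0 and 1 are incomparable: neither 0⊑1 nor 1⊑0
→ no greatest lower bound exists

Answer: NO MEET EXISTS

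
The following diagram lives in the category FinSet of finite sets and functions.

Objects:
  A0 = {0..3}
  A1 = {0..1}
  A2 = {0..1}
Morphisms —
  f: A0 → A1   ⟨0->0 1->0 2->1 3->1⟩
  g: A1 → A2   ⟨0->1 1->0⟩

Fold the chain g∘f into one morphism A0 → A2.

Answer: ⟨0->1 1->1 2->0 3->0⟩

Work:
  0 f→0 g→1
  1 f→0 g→1
  2 f→1 g→0
  3 f→1 g→0
result: ⟨0->1 1->1 2->0 3->0⟩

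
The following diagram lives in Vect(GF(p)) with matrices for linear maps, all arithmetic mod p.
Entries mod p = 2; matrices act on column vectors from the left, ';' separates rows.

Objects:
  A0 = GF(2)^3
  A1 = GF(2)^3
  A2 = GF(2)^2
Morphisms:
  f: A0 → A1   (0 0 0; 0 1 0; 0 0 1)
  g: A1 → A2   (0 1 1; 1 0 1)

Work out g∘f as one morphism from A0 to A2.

  e0=⟨1,0,0⟩ f→⟨0,0,0⟩ g→⟨0,0⟩
  e1=⟨0,1,0⟩ f→⟨0,1,0⟩ g→⟨1,0⟩
  e2=⟨0,0,1⟩ f→⟨0,0,1⟩ g→⟨1,1⟩
result: (0 1 1; 0 0 1)

Answer: (0 1 1; 0 0 1)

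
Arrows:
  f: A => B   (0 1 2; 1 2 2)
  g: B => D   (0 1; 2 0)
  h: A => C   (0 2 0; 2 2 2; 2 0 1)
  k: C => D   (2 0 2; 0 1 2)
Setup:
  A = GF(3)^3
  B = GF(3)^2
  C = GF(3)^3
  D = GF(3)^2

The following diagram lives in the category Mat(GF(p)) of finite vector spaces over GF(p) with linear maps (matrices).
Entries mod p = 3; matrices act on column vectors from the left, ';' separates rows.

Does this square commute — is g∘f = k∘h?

Answer: DOES NOT COMMUTE

Work:
1) trace f;g:
  e0=⟨1,0,0⟩ f=>⟨0,1⟩ g=>⟨1,0⟩
  e1=⟨0,1,0⟩ f=>⟨1,2⟩ g=>⟨2,2⟩
  e2=⟨0,0,1⟩ f=>⟨2,2⟩ g=>⟨2,1⟩
  result₁ = (1 2 2; 0 2 1)
2) trace h;k:
  e0=⟨1,0,0⟩ h=>⟨0,2,2⟩ k=>⟨1,0⟩
  e1=⟨0,1,0⟩ h=>⟨2,2,0⟩ k=>⟨1,2⟩
  e2=⟨0,0,1⟩ h=>⟨0,2,1⟩ k=>⟨2,1⟩
  result₂ = (1 1 2; 0 2 1)
Equal? distinct morphisms ✗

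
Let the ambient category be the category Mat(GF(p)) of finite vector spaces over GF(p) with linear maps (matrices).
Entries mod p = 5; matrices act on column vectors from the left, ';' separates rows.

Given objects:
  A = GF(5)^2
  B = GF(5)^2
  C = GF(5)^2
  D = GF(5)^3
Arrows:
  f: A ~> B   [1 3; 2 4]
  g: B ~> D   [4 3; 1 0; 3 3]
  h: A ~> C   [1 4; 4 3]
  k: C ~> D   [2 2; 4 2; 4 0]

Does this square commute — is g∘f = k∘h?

Answer: DOES NOT COMMUTE

Derivation:
1) trace f;g:
  e0=(1,0) f~>(1,2) g~>(0,1,4)
  e1=(0,1) f~>(3,4) g~>(4,3,1)
  composite₁ = [0 4; 1 3; 4 1]
2) trace h;k:
  e0=(1,0) h~>(1,4) k~>(0,2,4)
  e1=(0,1) h~>(4,3) k~>(4,2,1)
  composite₂ = [0 4; 2 2; 4 1]
Equal? NO — does not commute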